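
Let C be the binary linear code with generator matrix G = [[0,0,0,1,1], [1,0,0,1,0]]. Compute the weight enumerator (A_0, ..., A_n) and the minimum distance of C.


Weight distribution: A_0 = 1, A_2 = 3. Minimum distance d = 2.

Enumerate all 2^2 = 4 messages m ∈ F_2^2.
For each, compute codeword c = mG in F_2^5, then tally its weight.
  m = 00 → c = 00000, weight = 0.
  m = 10 → c = 00011, weight = 2.
  m = 01 → c = 10010, weight = 2.
  m = 11 → c = 10001, weight = 2.
Tally weights:
  weight 0: 1 codewords.
  weight 2: 3 codewords.
Minimum distance d = smallest w > 0 with A_w > 0 = 2.
Sanity: Σ A_w = 4 = 2^2 = 4 ✓.


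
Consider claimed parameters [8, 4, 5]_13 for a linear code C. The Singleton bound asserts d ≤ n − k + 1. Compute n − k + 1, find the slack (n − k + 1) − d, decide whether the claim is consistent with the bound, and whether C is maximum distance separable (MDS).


Singleton RHS = n − k + 1 = 5, slack = 0, bound satisfied, MDS.

Singleton bound: d ≤ n − k + 1.
Here n = 8, k = 4, so n − k + 1 = 5.
Given d = 5, check d ≤ 5: YES.
Slack = (n − k + 1) − d = 0.
The code is MDS (slack = 0).
Description: the claimed parameters are [8, 4, 5]_13; such a code would be MDS (meets Singleton bound).


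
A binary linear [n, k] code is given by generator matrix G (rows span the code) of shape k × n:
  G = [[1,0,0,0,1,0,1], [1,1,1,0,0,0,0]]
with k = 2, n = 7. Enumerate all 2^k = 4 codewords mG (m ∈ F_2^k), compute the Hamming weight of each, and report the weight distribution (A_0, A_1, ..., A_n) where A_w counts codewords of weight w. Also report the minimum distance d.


Weight distribution: A_0 = 1, A_3 = 2, A_4 = 1. Minimum distance d = 3.

Enumerate all 2^2 = 4 messages m ∈ F_2^2.
For each, compute codeword c = mG in F_2^7, then tally its weight.
  m = 00 → c = 0000000, weight = 0.
  m = 10 → c = 1000101, weight = 3.
  m = 01 → c = 1110000, weight = 3.
  m = 11 → c = 0110101, weight = 4.
Tally weights:
  weight 0: 1 codewords.
  weight 3: 2 codewords.
  weight 4: 1 codewords.
Minimum distance d = smallest w > 0 with A_w > 0 = 3.
Sanity: Σ A_w = 4 = 2^2 = 4 ✓.


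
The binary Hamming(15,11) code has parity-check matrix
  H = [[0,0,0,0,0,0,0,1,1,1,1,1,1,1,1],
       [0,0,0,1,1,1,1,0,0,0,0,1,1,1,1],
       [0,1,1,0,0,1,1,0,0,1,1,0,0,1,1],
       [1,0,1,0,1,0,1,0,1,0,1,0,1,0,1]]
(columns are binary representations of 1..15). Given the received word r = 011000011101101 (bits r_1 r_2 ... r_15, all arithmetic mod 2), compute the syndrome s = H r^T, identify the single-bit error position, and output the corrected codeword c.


s = (0, 1, 0, 0)^T, error position = 4, corrected codeword c = 011100011101101

Compute s = H r^T mod 2 one row at a time:
  s_1 = 1 + 1 + 1 + 0 + 1 + 1 + 0 + 1 = 6 ≡ 0 (mod 2).
  s_2 = 0 + 0 + 0 + 0 + 1 + 1 + 0 + 1 = 3 ≡ 1 (mod 2).
  s_3 = 1 + 1 + 0 + 0 + 1 + 0 + 0 + 1 = 4 ≡ 0 (mod 2).
  s_4 = 0 + 1 + 0 + 0 + 1 + 0 + 1 + 1 = 4 ≡ 0 (mod 2).
s = (0, 1, 0, 0)^T — this equals column 4 of H (binary 0100), so error is at position 4.
Correct: flip bit 4 of r = 011000011101101 to get c = 011100011101101.


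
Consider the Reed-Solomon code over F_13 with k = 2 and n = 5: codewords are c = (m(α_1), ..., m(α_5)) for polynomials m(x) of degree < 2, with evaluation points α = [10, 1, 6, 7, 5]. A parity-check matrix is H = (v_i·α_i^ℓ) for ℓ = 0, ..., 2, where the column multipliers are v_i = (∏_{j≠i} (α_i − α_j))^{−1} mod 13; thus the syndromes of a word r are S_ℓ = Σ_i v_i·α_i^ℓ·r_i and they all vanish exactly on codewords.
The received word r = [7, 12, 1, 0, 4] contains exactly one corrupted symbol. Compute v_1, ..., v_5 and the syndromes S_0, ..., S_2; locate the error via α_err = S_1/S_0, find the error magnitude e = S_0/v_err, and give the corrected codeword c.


S = (11, 1, 6), error at position 3, error magnitude e = 12, c = [7, 12, 2, 0, 4].

Step 1: column multipliers v_i = (∏_{j≠i}(α_i − α_j))^{−1} mod 13.
  i = 1 (α = 10): (10−1)(10−6)(10−7)(10−5) = 9·4·3·5 = 540 ≡ 7, so v_1 = 7^{−1} = 2 (mod 13).
  i = 2 (α = 1): (1−10)(1−6)(1−7)(1−5) = (−9)·(−5)·(−6)·(−4) = 1080 ≡ 1, so v_2 = 1^{−1} = 1 (mod 13).
  i = 3 (α = 6): (6−10)(6−1)(6−7)(6−5) = (−4)·5·(−1)·1 = 20 ≡ 7, so v_3 = 7^{−1} = 2 (mod 13).
  i = 4 (α = 7): (7−10)(7−1)(7−6)(7−5) = (−3)·6·1·2 = −36 ≡ 3, so v_4 = 3^{−1} = 9 (mod 13).
  i = 5 (α = 5): (5−10)(5−1)(5−6)(5−7) = (−5)·4·(−1)·(−2) = −40 ≡ 12, so v_5 = 12^{−1} = 12 (mod 13).
  v = [2, 1, 2, 9, 12].
Step 2: syndromes of r = [7, 12, 1, 0, 4] (all sums mod 13).
  S_0 = Σ v_i r_i = 2·7 + 1·12 + 2·1 + 9·0 + 12·4 = 76 ≡ 11.
  S_1 = Σ v_i α_i r_i = 2·10·7 + 1·1·12 + 2·6·1 + 9·7·0 + 12·5·4 = 404 ≡ 1.
  α_i^2 mod 13 = [9, 1, 10, 10, 12].
  S_2 = Σ v_i α_i^2 r_i = 2·9·7 + 1·1·12 + 2·10·1 + 9·10·0 + 12·12·4 = 734 ≡ 6.
  S = (11, 1, 6) ≠ 0, so r is not a codeword (an error is present).
Step 3: locate the error. For a single error e at position i, S_ℓ = v_i·e·α_i^ℓ, so α_err = S_1/S_0.
  S_0^{−1} = 11^{−1} = 6 (mod 13), so α_err = 1·6 = 6 ≡ 6 = α_3. Error position i = 3.
  Consistency check: S_2/S_1 = 6·1 = 6 ≡ 6 = α_err ✓ (single-error assumption holds).
Step 4: error magnitude e = S_0/v_3 = S_0·∏_{j≠3}(α_3 − α_j) = 11·7 = 77 ≡ 12 (mod 13).
Step 5: correct position 3: c_3 = r_3 − e = 1 − 12 ≡ 2 (mod 13). Hence c = [7, 12, 2, 0, 4].
  Check: interpolating c through the α_i gives m(x) = 1 + 11·x (degree < 2) with m(α_i) = c_i for every i, so c is indeed a codeword.


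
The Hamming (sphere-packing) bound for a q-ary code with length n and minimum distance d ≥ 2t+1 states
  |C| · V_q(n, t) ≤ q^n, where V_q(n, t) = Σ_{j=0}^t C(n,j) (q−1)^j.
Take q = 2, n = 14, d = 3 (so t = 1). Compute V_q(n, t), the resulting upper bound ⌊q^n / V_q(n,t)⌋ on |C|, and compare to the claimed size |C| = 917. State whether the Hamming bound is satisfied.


V_q(n, t) = 15, q^n = 16384, Hamming bound = 1092, |C| = 917 ≤ bound (satisfied).

Step 1: Compute V_q(n, t) = Σ_{j=0}^1 C(n, j) (q−1)^j.
  j = 0: C(14,0)·(1)^0 = 1·1 = 1.
  j = 1: C(14,1)·(1)^1 = 14·1 = 14.
  V_q(n, t) = 1 + 14 = 15.
Step 2: q^n = 2^14 = 16384.
Step 3: Hamming bound ⌊q^n / V_q(n,t)⌋ = ⌊16384/15⌋ = 1092.
Step 4: Compare |C| = 917 to 1092: satisfied.
The claimed |C| lies below the Hamming bound.


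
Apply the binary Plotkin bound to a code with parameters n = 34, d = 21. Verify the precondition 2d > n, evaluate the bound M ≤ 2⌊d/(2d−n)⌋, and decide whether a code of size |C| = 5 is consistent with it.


Plotkin bound M ≤ 4; given |C| = 5 > bound (violated).

Check applicability: 2d = 42, n = 34.
2d − n = 8 > 0, so Plotkin applies.
Compute d/(2d−n) = 21/8 ≈ 2.6250.
⌊d/(2d−n)⌋ = 2.
Plotkin bound: M ≤ 2·2 = 4.
Given |C| = 5, check: VIOLATED.
This |C| is above the Plotkin bound, so no binary code with n = 34, d = 21 and 5 codewords exists.


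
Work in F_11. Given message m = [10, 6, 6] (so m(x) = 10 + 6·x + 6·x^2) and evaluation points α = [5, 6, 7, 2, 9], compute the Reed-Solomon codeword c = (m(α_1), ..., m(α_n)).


c = [3, 9, 5, 2, 0]

Message polynomial: m(x) = 10 + 6·x + 6·x^2 (mod 11).
For each evaluation point α_i, compute m(α_i) mod 11:
  α_1 = 5: Horner steps 6 → 3 → 3, so m(5) = 3.
  α_2 = 6: Horner steps 6 → 9 → 9, so m(6) = 9.
  α_3 = 7: Horner steps 6 → 4 → 5, so m(7) = 5.
  α_4 = 2: Horner steps 6 → 7 → 2, so m(2) = 2.
  α_5 = 9: Horner steps 6 → 5 → 0, so m(9) = 0.
Codeword c = [3, 9, 5, 2, 0] ∈ F_11^5.


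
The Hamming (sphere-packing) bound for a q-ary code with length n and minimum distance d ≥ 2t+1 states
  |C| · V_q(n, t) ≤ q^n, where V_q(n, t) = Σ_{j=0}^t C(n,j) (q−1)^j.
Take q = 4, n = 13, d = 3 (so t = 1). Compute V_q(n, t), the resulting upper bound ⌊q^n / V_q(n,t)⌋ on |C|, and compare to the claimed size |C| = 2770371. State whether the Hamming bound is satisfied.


V_q(n, t) = 40, q^n = 67108864, Hamming bound = 1677721, |C| = 2770371 > bound (violated).

Step 1: Compute V_q(n, t) = Σ_{j=0}^1 C(n, j) (q−1)^j.
  j = 0: C(13,0)·(3)^0 = 1·1 = 1.
  j = 1: C(13,1)·(3)^1 = 13·3 = 39.
  V_q(n, t) = 1 + 39 = 40.
Step 2: q^n = 4^13 = 67108864.
Step 3: Hamming bound ⌊q^n / V_q(n,t)⌋ = ⌊67108864/40⌋ = 1677721.
Step 4: Compare |C| = 2770371 to 1677721: violated.
The claimed |C| lies above the Hamming bound, so no 4-ary code of length 13 with d ≥ 3 can have 2770371 codewords.


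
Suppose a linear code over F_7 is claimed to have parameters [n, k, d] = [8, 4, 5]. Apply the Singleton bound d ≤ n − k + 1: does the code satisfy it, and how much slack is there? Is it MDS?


Singleton RHS = n − k + 1 = 5, slack = 0, bound satisfied, MDS.

Singleton bound: d ≤ n − k + 1.
Here n = 8, k = 4, so n − k + 1 = 5.
Given d = 5, check d ≤ 5: YES.
Slack = (n − k + 1) − d = 0.
The code is MDS (slack = 0).
Description: the claimed parameters are [8, 4, 5]_7; such a code would be MDS (meets Singleton bound).


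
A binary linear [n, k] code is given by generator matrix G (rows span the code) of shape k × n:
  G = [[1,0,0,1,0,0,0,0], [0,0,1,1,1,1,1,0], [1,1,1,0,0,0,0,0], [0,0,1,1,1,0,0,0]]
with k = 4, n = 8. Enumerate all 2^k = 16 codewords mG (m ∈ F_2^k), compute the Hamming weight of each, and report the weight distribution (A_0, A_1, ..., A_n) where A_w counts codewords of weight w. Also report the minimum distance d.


Weight distribution: A_0 = 1, A_2 = 3, A_3 = 4, A_4 = 3, A_5 = 4, A_6 = 1. Minimum distance d = 2.

Enumerate all 2^4 = 16 messages m ∈ F_2^4.
For each, compute codeword c = mG in F_2^8, then tally its weight.
  m = 0000 → c = 00000000, weight = 0.
  m = 1000 → c = 10010000, weight = 2.
  m = 0100 → c = 00111110, weight = 5.
  m = 1100 → c = 10101110, weight = 5.
  m = 0010 → c = 11100000, weight = 3.
  m = 1010 → c = 01110000, weight = 3.
  m = 0110 → c = 11011110, weight = 6.
  m = 1110 → c = 01001110, weight = 4.
  m = 0001 → c = 00111000, weight = 3.
  m = 1001 → c = 10101000, weight = 3.
  m = 0101 → c = 00000110, weight = 2.
  m = 1101 → c = 10010110, weight = 4.
  m = 0011 → c = 11011000, weight = 4.
  m = 1011 → c = 01001000, weight = 2.
  m = 0111 → c = 11100110, weight = 5.
  m = 1111 → c = 01110110, weight = 5.
Tally weights:
  weight 0: 1 codewords.
  weight 2: 3 codewords.
  weight 3: 4 codewords.
  weight 4: 3 codewords.
  weight 5: 4 codewords.
  weight 6: 1 codewords.
Minimum distance d = smallest w > 0 with A_w > 0 = 2.
Sanity: Σ A_w = 16 = 2^4 = 16 ✓.


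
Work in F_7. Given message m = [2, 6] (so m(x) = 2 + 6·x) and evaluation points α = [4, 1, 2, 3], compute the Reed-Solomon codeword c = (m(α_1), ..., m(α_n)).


c = [5, 1, 0, 6]

Message polynomial: m(x) = 2 + 6·x (mod 7).
For each evaluation point α_i, compute m(α_i) mod 7:
  α_1 = 4: Horner steps 6 → 5, so m(4) = 5.
  α_2 = 1: Horner steps 6 → 1, so m(1) = 1.
  α_3 = 2: Horner steps 6 → 0, so m(2) = 0.
  α_4 = 3: Horner steps 6 → 6, so m(3) = 6.
Codeword c = [5, 1, 0, 6] ∈ F_7^4.


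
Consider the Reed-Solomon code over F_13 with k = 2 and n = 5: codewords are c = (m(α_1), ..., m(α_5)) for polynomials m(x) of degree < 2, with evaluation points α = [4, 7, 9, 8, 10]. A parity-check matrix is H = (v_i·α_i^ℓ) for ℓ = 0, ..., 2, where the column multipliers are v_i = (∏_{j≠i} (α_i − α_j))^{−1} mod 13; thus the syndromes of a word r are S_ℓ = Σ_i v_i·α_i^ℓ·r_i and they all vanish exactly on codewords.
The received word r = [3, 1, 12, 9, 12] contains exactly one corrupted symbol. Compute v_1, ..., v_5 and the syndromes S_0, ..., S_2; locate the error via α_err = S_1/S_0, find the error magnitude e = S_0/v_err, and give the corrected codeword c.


S = (7, 11, 8), error at position 3, error magnitude e = 8, c = [3, 1, 4, 9, 12].

Step 1: column multipliers v_i = (∏_{j≠i}(α_i − α_j))^{−1} mod 13.
  i = 1 (α = 4): (4−7)(4−9)(4−8)(4−10) = (−3)·(−5)·(−4)·(−6) = 360 ≡ 9, so v_1 = 9^{−1} = 3 (mod 13).
  i = 2 (α = 7): (7−4)(7−9)(7−8)(7−10) = 3·(−2)·(−1)·(−3) = −18 ≡ 8, so v_2 = 8^{−1} = 5 (mod 13).
  i = 3 (α = 9): (9−4)(9−7)(9−8)(9−10) = 5·2·1·(−1) = −10 ≡ 3, so v_3 = 3^{−1} = 9 (mod 13).
  i = 4 (α = 8): (8−4)(8−7)(8−9)(8−10) = 4·1·(−1)·(−2) = 8 ≡ 8, so v_4 = 8^{−1} = 5 (mod 13).
  i = 5 (α = 10): (10−4)(10−7)(10−9)(10−8) = 6·3·1·2 = 36 ≡ 10, so v_5 = 10^{−1} = 4 (mod 13).
  v = [3, 5, 9, 5, 4].
Step 2: syndromes of r = [3, 1, 12, 9, 12] (all sums mod 13).
  S_0 = Σ v_i r_i = 3·3 + 5·1 + 9·12 + 5·9 + 4·12 = 215 ≡ 7.
  S_1 = Σ v_i α_i r_i = 3·4·3 + 5·7·1 + 9·9·12 + 5·8·9 + 4·10·12 = 1883 ≡ 11.
  α_i^2 mod 13 = [3, 10, 3, 12, 9].
  S_2 = Σ v_i α_i^2 r_i = 3·3·3 + 5·10·1 + 9·3·12 + 5·12·9 + 4·9·12 = 1373 ≡ 8.
  S = (7, 11, 8) ≠ 0, so r is not a codeword (an error is present).
Step 3: locate the error. For a single error e at position i, S_ℓ = v_i·e·α_i^ℓ, so α_err = S_1/S_0.
  S_0^{−1} = 7^{−1} = 2 (mod 13), so α_err = 11·2 = 22 ≡ 9 = α_3. Error position i = 3.
  Consistency check: S_2/S_1 = 8·6 = 48 ≡ 9 = α_err ✓ (single-error assumption holds).
Step 4: error magnitude e = S_0/v_3 = S_0·∏_{j≠3}(α_3 − α_j) = 7·3 = 21 ≡ 8 (mod 13).
Step 5: correct position 3: c_3 = r_3 − e = 12 − 8 ≡ 4 (mod 13). Hence c = [3, 1, 4, 9, 12].
  Check: interpolating c through the α_i gives m(x) = 10 + 8·x (degree < 2) with m(α_i) = c_i for every i, so c is indeed a codeword.


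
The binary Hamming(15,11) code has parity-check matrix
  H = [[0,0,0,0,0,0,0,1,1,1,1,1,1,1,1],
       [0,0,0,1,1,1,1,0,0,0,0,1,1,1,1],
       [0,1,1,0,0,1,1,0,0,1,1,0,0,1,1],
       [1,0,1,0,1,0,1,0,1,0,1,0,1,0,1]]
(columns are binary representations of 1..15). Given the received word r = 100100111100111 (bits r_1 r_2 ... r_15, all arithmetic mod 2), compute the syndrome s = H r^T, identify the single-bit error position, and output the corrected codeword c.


s = (0, 1, 0, 1)^T, error position = 5, corrected codeword c = 100110111100111

Compute s = H r^T mod 2 one row at a time:
  s_1 = 1 + 1 + 1 + 0 + 0 + 1 + 1 + 1 = 6 ≡ 0 (mod 2).
  s_2 = 1 + 0 + 0 + 1 + 0 + 1 + 1 + 1 = 5 ≡ 1 (mod 2).
  s_3 = 0 + 0 + 0 + 1 + 1 + 0 + 1 + 1 = 4 ≡ 0 (mod 2).
  s_4 = 1 + 0 + 0 + 1 + 1 + 0 + 1 + 1 = 5 ≡ 1 (mod 2).
s = (0, 1, 0, 1)^T — this equals column 5 of H (binary 0101), so error is at position 5.
Correct: flip bit 5 of r = 100100111100111 to get c = 100110111100111.


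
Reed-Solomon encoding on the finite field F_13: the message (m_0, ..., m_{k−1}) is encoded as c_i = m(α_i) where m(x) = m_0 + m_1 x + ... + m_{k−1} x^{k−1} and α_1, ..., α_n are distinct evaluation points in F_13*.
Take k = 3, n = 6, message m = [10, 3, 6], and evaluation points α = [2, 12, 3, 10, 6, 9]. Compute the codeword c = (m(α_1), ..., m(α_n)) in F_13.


c = [1, 0, 8, 3, 10, 3]

Message polynomial: m(x) = 10 + 3·x + 6·x^2 (mod 13).
For each evaluation point α_i, compute m(α_i) mod 13:
  α_1 = 2: Horner steps 6 → 2 → 1, so m(2) = 1.
  α_2 = 12: Horner steps 6 → 10 → 0, so m(12) = 0.
  α_3 = 3: Horner steps 6 → 8 → 8, so m(3) = 8.
  α_4 = 10: Horner steps 6 → 11 → 3, so m(10) = 3.
  α_5 = 6: Horner steps 6 → 0 → 10, so m(6) = 10.
  α_6 = 9: Horner steps 6 → 5 → 3, so m(9) = 3.
Codeword c = [1, 0, 8, 3, 10, 3] ∈ F_13^6.


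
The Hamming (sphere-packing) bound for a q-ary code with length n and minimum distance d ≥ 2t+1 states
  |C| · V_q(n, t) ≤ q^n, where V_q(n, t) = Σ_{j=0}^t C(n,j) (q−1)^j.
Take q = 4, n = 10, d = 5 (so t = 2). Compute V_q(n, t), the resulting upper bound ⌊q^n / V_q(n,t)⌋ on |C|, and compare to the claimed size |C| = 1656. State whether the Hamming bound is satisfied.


V_q(n, t) = 436, q^n = 1048576, Hamming bound = 2404, |C| = 1656 ≤ bound (satisfied).

Step 1: Compute V_q(n, t) = Σ_{j=0}^2 C(n, j) (q−1)^j.
  j = 0: C(10,0)·(3)^0 = 1·1 = 1.
  j = 1: C(10,1)·(3)^1 = 10·3 = 30.
  j = 2: C(10,2)·(3)^2 = 45·9 = 405.
  V_q(n, t) = 1 + 30 + 405 = 436.
Step 2: q^n = 4^10 = 1048576.
Step 3: Hamming bound ⌊q^n / V_q(n,t)⌋ = ⌊1048576/436⌋ = 2404.
Step 4: Compare |C| = 1656 to 2404: satisfied.
The claimed |C| lies below the Hamming bound.


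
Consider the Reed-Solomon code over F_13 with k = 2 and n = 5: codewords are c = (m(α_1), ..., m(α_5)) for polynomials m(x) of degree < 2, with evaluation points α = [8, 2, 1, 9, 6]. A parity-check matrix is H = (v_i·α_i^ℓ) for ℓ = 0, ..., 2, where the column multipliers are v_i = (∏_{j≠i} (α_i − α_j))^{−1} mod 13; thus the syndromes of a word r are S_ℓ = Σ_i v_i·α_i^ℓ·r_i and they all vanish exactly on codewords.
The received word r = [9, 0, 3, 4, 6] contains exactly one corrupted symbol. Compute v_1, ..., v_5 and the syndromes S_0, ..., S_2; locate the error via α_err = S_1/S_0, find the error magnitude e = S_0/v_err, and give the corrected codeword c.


S = (9, 9, 9), error at position 3, error magnitude e = 11, c = [9, 0, 5, 4, 6].

Step 1: column multipliers v_i = (∏_{j≠i}(α_i − α_j))^{−1} mod 13.
  i = 1 (α = 8): (8−2)(8−1)(8−9)(8−6) = 6·7·(−1)·2 = −84 ≡ 7, so v_1 = 7^{−1} = 2 (mod 13).
  i = 2 (α = 2): (2−8)(2−1)(2−9)(2−6) = (−6)·1·(−7)·(−4) = −168 ≡ 1, so v_2 = 1^{−1} = 1 (mod 13).
  i = 3 (α = 1): (1−8)(1−2)(1−9)(1−6) = (−7)·(−1)·(−8)·(−5) = 280 ≡ 7, so v_3 = 7^{−1} = 2 (mod 13).
  i = 4 (α = 9): (9−8)(9−2)(9−1)(9−6) = 1·7·8·3 = 168 ≡ 12, so v_4 = 12^{−1} = 12 (mod 13).
  i = 5 (α = 6): (6−8)(6−2)(6−1)(6−9) = (−2)·4·5·(−3) = 120 ≡ 3, so v_5 = 3^{−1} = 9 (mod 13).
  v = [2, 1, 2, 12, 9].
Step 2: syndromes of r = [9, 0, 3, 4, 6] (all sums mod 13).
  S_0 = Σ v_i r_i = 2·9 + 1·0 + 2·3 + 12·4 + 9·6 = 126 ≡ 9.
  S_1 = Σ v_i α_i r_i = 2·8·9 + 1·2·0 + 2·1·3 + 12·9·4 + 9·6·6 = 906 ≡ 9.
  α_i^2 mod 13 = [12, 4, 1, 3, 10].
  S_2 = Σ v_i α_i^2 r_i = 2·12·9 + 1·4·0 + 2·1·3 + 12·3·4 + 9·10·6 = 906 ≡ 9.
  S = (9, 9, 9) ≠ 0, so r is not a codeword (an error is present).
Step 3: locate the error. For a single error e at position i, S_ℓ = v_i·e·α_i^ℓ, so α_err = S_1/S_0.
  S_0^{−1} = 9^{−1} = 3 (mod 13), so α_err = 9·3 = 27 ≡ 1 = α_3. Error position i = 3.
  Consistency check: S_2/S_1 = 9·3 = 27 ≡ 1 = α_err ✓ (single-error assumption holds).
Step 4: error magnitude e = S_0/v_3 = S_0·∏_{j≠3}(α_3 − α_j) = 9·7 = 63 ≡ 11 (mod 13).
Step 5: correct position 3: c_3 = r_3 − e = 3 − 11 ≡ 5 (mod 13). Hence c = [9, 0, 5, 4, 6].
  Check: interpolating c through the α_i gives m(x) = 10 + 8·x (degree < 2) with m(α_i) = c_i for every i, so c is indeed a codeword.


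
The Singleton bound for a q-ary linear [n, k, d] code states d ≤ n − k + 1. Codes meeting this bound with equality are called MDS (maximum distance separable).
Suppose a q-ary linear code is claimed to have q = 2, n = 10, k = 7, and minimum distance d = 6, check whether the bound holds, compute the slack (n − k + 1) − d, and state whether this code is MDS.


Singleton RHS = n − k + 1 = 4, slack = -2, bound violated (no such code; not MDS).

Singleton bound: d ≤ n − k + 1.
Here n = 10, k = 7, so n − k + 1 = 4.
Given d = 6, check d ≤ 4: NO.
Slack = (n − k + 1) − d = -2.
The slack is negative: d = 6 exceeds n − k + 1 = 4 by 2, so the Singleton bound is violated and no linear [10, 7, 6]_2 code can exist. In particular it is not MDS (MDS requires d = n − k + 1 exactly).
Description: the claimed parameters are [10, 7, 6]_2; such a code would be impossible (violates the Singleton bound).


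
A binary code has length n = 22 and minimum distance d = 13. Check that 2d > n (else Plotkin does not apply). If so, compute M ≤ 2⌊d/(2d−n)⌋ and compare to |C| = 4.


Plotkin bound M ≤ 6; given |C| = 4 ≤ bound (satisfied).

Check applicability: 2d = 26, n = 22.
2d − n = 4 > 0, so Plotkin applies.
Compute d/(2d−n) = 13/4 ≈ 3.2500.
⌊d/(2d−n)⌋ = 3.
Plotkin bound: M ≤ 2·3 = 6.
Given |C| = 4, check: satisfied.
This |C| is below the Plotkin bound.


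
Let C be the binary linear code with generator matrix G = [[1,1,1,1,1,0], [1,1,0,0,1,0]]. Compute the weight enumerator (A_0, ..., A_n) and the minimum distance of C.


Weight distribution: A_0 = 1, A_2 = 1, A_3 = 1, A_5 = 1. Minimum distance d = 2.

Enumerate all 2^2 = 4 messages m ∈ F_2^2.
For each, compute codeword c = mG in F_2^6, then tally its weight.
  m = 00 → c = 000000, weight = 0.
  m = 10 → c = 111110, weight = 5.
  m = 01 → c = 110010, weight = 3.
  m = 11 → c = 001100, weight = 2.
Tally weights:
  weight 0: 1 codewords.
  weight 2: 1 codewords.
  weight 3: 1 codewords.
  weight 5: 1 codewords.
Minimum distance d = smallest w > 0 with A_w > 0 = 2.
Sanity: Σ A_w = 4 = 2^2 = 4 ✓.


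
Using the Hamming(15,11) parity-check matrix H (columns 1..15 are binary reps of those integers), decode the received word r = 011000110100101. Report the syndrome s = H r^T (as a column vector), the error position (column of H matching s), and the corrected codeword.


s = (0, 1, 1, 0)^T, error position = 6, corrected codeword c = 011001110100101

Compute s = H r^T mod 2 one row at a time:
  s_1 = 1 + 0 + 1 + 0 + 0 + 1 + 0 + 1 = 4 ≡ 0 (mod 2).
  s_2 = 0 + 0 + 0 + 1 + 0 + 1 + 0 + 1 = 3 ≡ 1 (mod 2).
  s_3 = 1 + 1 + 0 + 1 + 1 + 0 + 0 + 1 = 5 ≡ 1 (mod 2).
  s_4 = 0 + 1 + 0 + 1 + 0 + 0 + 1 + 1 = 4 ≡ 0 (mod 2).
s = (0, 1, 1, 0)^T — this equals column 6 of H (binary 0110), so error is at position 6.
Correct: flip bit 6 of r = 011000110100101 to get c = 011001110100101.


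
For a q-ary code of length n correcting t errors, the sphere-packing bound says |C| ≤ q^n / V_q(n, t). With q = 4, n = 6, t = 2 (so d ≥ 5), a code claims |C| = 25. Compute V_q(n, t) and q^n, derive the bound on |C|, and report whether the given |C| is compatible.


V_q(n, t) = 154, q^n = 4096, Hamming bound = 26, |C| = 25 ≤ bound (satisfied).

Step 1: Compute V_q(n, t) = Σ_{j=0}^2 C(n, j) (q−1)^j.
  j = 0: C(6,0)·(3)^0 = 1·1 = 1.
  j = 1: C(6,1)·(3)^1 = 6·3 = 18.
  j = 2: C(6,2)·(3)^2 = 15·9 = 135.
  V_q(n, t) = 1 + 18 + 135 = 154.
Step 2: q^n = 4^6 = 4096.
Step 3: Hamming bound ⌊q^n / V_q(n,t)⌋ = ⌊4096/154⌋ = 26.
Step 4: Compare |C| = 25 to 26: satisfied.
The claimed |C| lies below the Hamming bound.


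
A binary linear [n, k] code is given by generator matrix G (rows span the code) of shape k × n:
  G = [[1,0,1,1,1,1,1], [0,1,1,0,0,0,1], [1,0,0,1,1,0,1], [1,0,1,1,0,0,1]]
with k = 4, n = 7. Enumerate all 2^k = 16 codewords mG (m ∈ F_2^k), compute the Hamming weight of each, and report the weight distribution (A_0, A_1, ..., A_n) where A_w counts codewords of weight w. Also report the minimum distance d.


Weight distribution: A_0 = 1, A_2 = 3, A_3 = 4, A_4 = 3, A_5 = 4, A_6 = 1. Minimum distance d = 2.

Enumerate all 2^4 = 16 messages m ∈ F_2^4.
For each, compute codeword c = mG in F_2^7, then tally its weight.
  m = 0000 → c = 0000000, weight = 0.
  m = 1000 → c = 1011111, weight = 6.
  m = 0100 → c = 0110001, weight = 3.
  m = 1100 → c = 1101110, weight = 5.
  m = 0010 → c = 1001101, weight = 4.
  m = 1010 → c = 0010010, weight = 2.
  m = 0110 → c = 1111100, weight = 5.
  m = 1110 → c = 0100011, weight = 3.
  m = 0001 → c = 1011001, weight = 4.
  m = 1001 → c = 0000110, weight = 2.
  m = 0101 → c = 1101000, weight = 3.
  m = 1101 → c = 0110111, weight = 5.
  m = 0011 → c = 0010100, weight = 2.
  m = 1011 → c = 1001011, weight = 4.
  m = 0111 → c = 0100101, weight = 3.
  m = 1111 → c = 1111010, weight = 5.
Tally weights:
  weight 0: 1 codewords.
  weight 2: 3 codewords.
  weight 3: 4 codewords.
  weight 4: 3 codewords.
  weight 5: 4 codewords.
  weight 6: 1 codewords.
Minimum distance d = smallest w > 0 with A_w > 0 = 2.
Sanity: Σ A_w = 16 = 2^4 = 16 ✓.


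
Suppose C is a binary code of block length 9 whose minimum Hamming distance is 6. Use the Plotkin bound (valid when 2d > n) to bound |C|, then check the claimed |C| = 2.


Plotkin bound M ≤ 4; given |C| = 2 ≤ bound (satisfied).

Check applicability: 2d = 12, n = 9.
2d − n = 3 > 0, so Plotkin applies.
Compute d/(2d−n) = 6/3 ≈ 2.0000.
⌊d/(2d−n)⌋ = 2.
Plotkin bound: M ≤ 2·2 = 4.
Given |C| = 2, check: satisfied.
This |C| is below the Plotkin bound.


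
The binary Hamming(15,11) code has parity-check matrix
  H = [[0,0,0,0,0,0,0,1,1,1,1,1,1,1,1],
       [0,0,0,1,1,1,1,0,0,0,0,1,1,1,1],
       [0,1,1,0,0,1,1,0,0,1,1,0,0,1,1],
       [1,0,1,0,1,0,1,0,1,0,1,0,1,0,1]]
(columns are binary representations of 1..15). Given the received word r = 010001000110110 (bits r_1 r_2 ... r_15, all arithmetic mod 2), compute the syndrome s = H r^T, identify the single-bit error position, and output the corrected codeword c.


s = (0, 1, 1, 0)^T, error position = 6, corrected codeword c = 010000000110110

Compute s = H r^T mod 2 one row at a time:
  s_1 = 0 + 0 + 1 + 1 + 0 + 1 + 1 + 0 = 4 ≡ 0 (mod 2).
  s_2 = 0 + 0 + 1 + 0 + 0 + 1 + 1 + 0 = 3 ≡ 1 (mod 2).
  s_3 = 1 + 0 + 1 + 0 + 1 + 1 + 1 + 0 = 5 ≡ 1 (mod 2).
  s_4 = 0 + 0 + 0 + 0 + 0 + 1 + 1 + 0 = 2 ≡ 0 (mod 2).
s = (0, 1, 1, 0)^T — this equals column 6 of H (binary 0110), so error is at position 6.
Correct: flip bit 6 of r = 010001000110110 to get c = 010000000110110.


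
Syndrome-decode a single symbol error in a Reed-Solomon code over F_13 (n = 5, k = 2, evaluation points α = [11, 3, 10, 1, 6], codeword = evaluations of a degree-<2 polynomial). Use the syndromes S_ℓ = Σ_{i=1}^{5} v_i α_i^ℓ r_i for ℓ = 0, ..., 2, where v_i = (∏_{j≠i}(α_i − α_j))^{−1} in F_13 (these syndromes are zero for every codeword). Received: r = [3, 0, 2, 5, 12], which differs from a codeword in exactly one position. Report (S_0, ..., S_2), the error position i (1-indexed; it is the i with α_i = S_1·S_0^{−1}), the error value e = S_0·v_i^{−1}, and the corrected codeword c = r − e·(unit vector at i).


S = (1, 11, 4), error at position 1, error magnitude e = 10, c = [6, 0, 2, 5, 12].

Step 1: column multipliers v_i = (∏_{j≠i}(α_i − α_j))^{−1} mod 13.
  i = 1 (α = 11): (11−3)(11−10)(11−1)(11−6) = 8·1·10·5 = 400 ≡ 10, so v_1 = 10^{−1} = 4 (mod 13).
  i = 2 (α = 3): (3−11)(3−10)(3−1)(3−6) = (−8)·(−7)·2·(−3) = −336 ≡ 2, so v_2 = 2^{−1} = 7 (mod 13).
  i = 3 (α = 10): (10−11)(10−3)(10−1)(10−6) = (−1)·7·9·4 = −252 ≡ 8, so v_3 = 8^{−1} = 5 (mod 13).
  i = 4 (α = 1): (1−11)(1−3)(1−10)(1−6) = (−10)·(−2)·(−9)·(−5) = 900 ≡ 3, so v_4 = 3^{−1} = 9 (mod 13).
  i = 5 (α = 6): (6−11)(6−3)(6−10)(6−1) = (−5)·3·(−4)·5 = 300 ≡ 1, so v_5 = 1^{−1} = 1 (mod 13).
  v = [4, 7, 5, 9, 1].
Step 2: syndromes of r = [3, 0, 2, 5, 12] (all sums mod 13).
  S_0 = Σ v_i r_i = 4·3 + 7·0 + 5·2 + 9·5 + 1·12 = 79 ≡ 1.
  S_1 = Σ v_i α_i r_i = 4·11·3 + 7·3·0 + 5·10·2 + 9·1·5 + 1·6·12 = 349 ≡ 11.
  α_i^2 mod 13 = [4, 9, 9, 1, 10].
  S_2 = Σ v_i α_i^2 r_i = 4·4·3 + 7·9·0 + 5·9·2 + 9·1·5 + 1·10·12 = 303 ≡ 4.
  S = (1, 11, 4) ≠ 0, so r is not a codeword (an error is present).
Step 3: locate the error. For a single error e at position i, S_ℓ = v_i·e·α_i^ℓ, so α_err = S_1/S_0.
  S_0^{−1} = 1^{−1} = 1 (mod 13), so α_err = 11·1 = 11 ≡ 11 = α_1. Error position i = 1.
  Consistency check: S_2/S_1 = 4·6 = 24 ≡ 11 = α_err ✓ (single-error assumption holds).
Step 4: error magnitude e = S_0/v_1 = S_0·∏_{j≠1}(α_1 − α_j) = 1·10 = 10 ≡ 10 (mod 13).
Step 5: correct position 1: c_1 = r_1 − e = 3 − 10 ≡ 6 (mod 13). Hence c = [6, 0, 2, 5, 12].
  Check: interpolating c through the α_i gives m(x) = 1 + 4·x (degree < 2) with m(α_i) = c_i for every i, so c is indeed a codeword.


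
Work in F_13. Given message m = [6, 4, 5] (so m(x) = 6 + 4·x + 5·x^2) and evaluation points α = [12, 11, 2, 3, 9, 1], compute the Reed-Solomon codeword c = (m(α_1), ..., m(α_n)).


c = [7, 5, 8, 11, 5, 2]

Message polynomial: m(x) = 6 + 4·x + 5·x^2 (mod 13).
For each evaluation point α_i, compute m(α_i) mod 13:
  α_1 = 12: Horner steps 5 → 12 → 7, so m(12) = 7.
  α_2 = 11: Horner steps 5 → 7 → 5, so m(11) = 5.
  α_3 = 2: Horner steps 5 → 1 → 8, so m(2) = 8.
  α_4 = 3: Horner steps 5 → 6 → 11, so m(3) = 11.
  α_5 = 9: Horner steps 5 → 10 → 5, so m(9) = 5.
  α_6 = 1: Horner steps 5 → 9 → 2, so m(1) = 2.
Codeword c = [7, 5, 8, 11, 5, 2] ∈ F_13^6.


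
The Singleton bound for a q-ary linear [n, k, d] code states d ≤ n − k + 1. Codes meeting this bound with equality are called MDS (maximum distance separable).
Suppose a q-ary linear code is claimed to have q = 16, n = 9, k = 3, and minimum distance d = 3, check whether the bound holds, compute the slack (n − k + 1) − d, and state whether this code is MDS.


Singleton RHS = n − k + 1 = 7, slack = 4, bound satisfied, not MDS.

Singleton bound: d ≤ n − k + 1.
Here n = 9, k = 3, so n − k + 1 = 7.
Given d = 3, check d ≤ 7: YES.
Slack = (n − k + 1) − d = 4.
The code is NOT MDS (slack = 4 > 0).
Description: the claimed parameters are [9, 3, 3]_16; such a code would be non-MDS.


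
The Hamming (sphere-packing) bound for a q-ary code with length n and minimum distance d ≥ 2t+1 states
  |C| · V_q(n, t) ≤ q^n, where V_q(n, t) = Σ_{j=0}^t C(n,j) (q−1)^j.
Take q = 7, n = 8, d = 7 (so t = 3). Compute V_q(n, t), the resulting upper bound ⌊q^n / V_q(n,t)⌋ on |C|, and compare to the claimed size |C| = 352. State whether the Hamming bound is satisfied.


V_q(n, t) = 13153, q^n = 5764801, Hamming bound = 438, |C| = 352 ≤ bound (satisfied).

Step 1: Compute V_q(n, t) = Σ_{j=0}^3 C(n, j) (q−1)^j.
  j = 0: C(8,0)·(6)^0 = 1·1 = 1.
  j = 1: C(8,1)·(6)^1 = 8·6 = 48.
  j = 2: C(8,2)·(6)^2 = 28·36 = 1008.
  j = 3: C(8,3)·(6)^3 = 56·216 = 12096.
  V_q(n, t) = 1 + 48 + 1008 + 12096 = 13153.
Step 2: q^n = 7^8 = 5764801.
Step 3: Hamming bound ⌊q^n / V_q(n,t)⌋ = ⌊5764801/13153⌋ = 438.
Step 4: Compare |C| = 352 to 438: satisfied.
The claimed |C| lies below the Hamming bound.


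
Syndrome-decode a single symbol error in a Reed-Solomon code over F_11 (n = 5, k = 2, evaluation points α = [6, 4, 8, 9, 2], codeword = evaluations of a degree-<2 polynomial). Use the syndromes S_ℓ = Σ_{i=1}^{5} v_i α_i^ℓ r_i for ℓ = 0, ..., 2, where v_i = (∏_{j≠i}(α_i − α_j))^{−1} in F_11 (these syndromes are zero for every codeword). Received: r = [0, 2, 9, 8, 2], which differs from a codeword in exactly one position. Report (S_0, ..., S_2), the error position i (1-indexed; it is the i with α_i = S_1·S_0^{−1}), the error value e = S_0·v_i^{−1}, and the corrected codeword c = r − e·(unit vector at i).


S = (7, 3, 6), error at position 5, error magnitude e = 9, c = [0, 2, 9, 8, 4].

Step 1: column multipliers v_i = (∏_{j≠i}(α_i − α_j))^{−1} mod 11.
  i = 1 (α = 6): (6−4)(6−8)(6−9)(6−2) = 2·(−2)·(−3)·4 = 48 ≡ 4, so v_1 = 4^{−1} = 3 (mod 11).
  i = 2 (α = 4): (4−6)(4−8)(4−9)(4−2) = (−2)·(−4)·(−5)·2 = −80 ≡ 8, so v_2 = 8^{−1} = 7 (mod 11).
  i = 3 (α = 8): (8−6)(8−4)(8−9)(8−2) = 2·4·(−1)·6 = −48 ≡ 7, so v_3 = 7^{−1} = 8 (mod 11).
  i = 4 (α = 9): (9−6)(9−4)(9−8)(9−2) = 3·5·1·7 = 105 ≡ 6, so v_4 = 6^{−1} = 2 (mod 11).
  i = 5 (α = 2): (2−6)(2−4)(2−8)(2−9) = (−4)·(−2)·(−6)·(−7) = 336 ≡ 6, so v_5 = 6^{−1} = 2 (mod 11).
  v = [3, 7, 8, 2, 2].
Step 2: syndromes of r = [0, 2, 9, 8, 2] (all sums mod 11).
  S_0 = Σ v_i r_i = 3·0 + 7·2 + 8·9 + 2·8 + 2·2 = 106 ≡ 7.
  S_1 = Σ v_i α_i r_i = 3·6·0 + 7·4·2 + 8·8·9 + 2·9·8 + 2·2·2 = 784 ≡ 3.
  α_i^2 mod 11 = [3, 5, 9, 4, 4].
  S_2 = Σ v_i α_i^2 r_i = 3·3·0 + 7·5·2 + 8·9·9 + 2·4·8 + 2·4·2 = 798 ≡ 6.
  S = (7, 3, 6) ≠ 0, so r is not a codeword (an error is present).
Step 3: locate the error. For a single error e at position i, S_ℓ = v_i·e·α_i^ℓ, so α_err = S_1/S_0.
  S_0^{−1} = 7^{−1} = 8 (mod 11), so α_err = 3·8 = 24 ≡ 2 = α_5. Error position i = 5.
  Consistency check: S_2/S_1 = 6·4 = 24 ≡ 2 = α_err ✓ (single-error assumption holds).
Step 4: error magnitude e = S_0/v_5 = S_0·∏_{j≠5}(α_5 − α_j) = 7·6 = 42 ≡ 9 (mod 11).
Step 5: correct position 5: c_5 = r_5 − e = 2 − 9 ≡ 4 (mod 11). Hence c = [0, 2, 9, 8, 4].
  Check: interpolating c through the α_i gives m(x) = 6 + 10·x (degree < 2) with m(α_i) = c_i for every i, so c is indeed a codeword.


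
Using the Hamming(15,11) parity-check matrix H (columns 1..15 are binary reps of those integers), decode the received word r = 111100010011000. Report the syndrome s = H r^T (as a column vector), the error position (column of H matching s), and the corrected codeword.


s = (1, 0, 1, 1)^T, error position = 11, corrected codeword c = 111100010001000

Compute s = H r^T mod 2 one row at a time:
  s_1 = 1 + 0 + 0 + 1 + 1 + 0 + 0 + 0 = 3 ≡ 1 (mod 2).
  s_2 = 1 + 0 + 0 + 0 + 1 + 0 + 0 + 0 = 2 ≡ 0 (mod 2).
  s_3 = 1 + 1 + 0 + 0 + 0 + 1 + 0 + 0 = 3 ≡ 1 (mod 2).
  s_4 = 1 + 1 + 0 + 0 + 0 + 1 + 0 + 0 = 3 ≡ 1 (mod 2).
s = (1, 0, 1, 1)^T — this equals column 11 of H (binary 1011), so error is at position 11.
Correct: flip bit 11 of r = 111100010011000 to get c = 111100010001000.


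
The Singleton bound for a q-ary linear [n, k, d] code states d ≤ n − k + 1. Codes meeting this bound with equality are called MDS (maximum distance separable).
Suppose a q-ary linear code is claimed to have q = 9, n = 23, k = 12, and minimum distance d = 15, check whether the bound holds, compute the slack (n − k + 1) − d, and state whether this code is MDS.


Singleton RHS = n − k + 1 = 12, slack = -3, bound violated (no such code; not MDS).

Singleton bound: d ≤ n − k + 1.
Here n = 23, k = 12, so n − k + 1 = 12.
Given d = 15, check d ≤ 12: NO.
Slack = (n − k + 1) − d = -3.
The slack is negative: d = 15 exceeds n − k + 1 = 12 by 3, so the Singleton bound is violated and no linear [23, 12, 15]_9 code can exist. In particular it is not MDS (MDS requires d = n − k + 1 exactly).
Description: the claimed parameters are [23, 12, 15]_9; such a code would be impossible (violates the Singleton bound).


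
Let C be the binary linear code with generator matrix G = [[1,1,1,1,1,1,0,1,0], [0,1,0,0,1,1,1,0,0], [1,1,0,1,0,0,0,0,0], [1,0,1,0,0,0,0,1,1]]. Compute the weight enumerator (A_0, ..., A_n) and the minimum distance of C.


Weight distribution: A_0 = 1, A_3 = 2, A_4 = 6, A_5 = 4, A_7 = 2, A_8 = 1. Minimum distance d = 3.

Enumerate all 2^4 = 16 messages m ∈ F_2^4.
For each, compute codeword c = mG in F_2^9, then tally its weight.
  m = 0000 → c = 000000000, weight = 0.
  m = 1000 → c = 111111010, weight = 7.
  m = 0100 → c = 010011100, weight = 4.
  m = 1100 → c = 101100110, weight = 5.
  m = 0010 → c = 110100000, weight = 3.
  m = 1010 → c = 001011010, weight = 4.
  m = 0110 → c = 100111100, weight = 5.
  m = 1110 → c = 011000110, weight = 4.
  m = 0001 → c = 101000011, weight = 4.
  m = 1001 → c = 010111001, weight = 5.
  m = 0101 → c = 111011111, weight = 8.
  m = 1101 → c = 000100101, weight = 3.
  m = 0011 → c = 011100011, weight = 5.
  m = 1011 → c = 100011001, weight = 4.
  m = 0111 → c = 001111111, weight = 7.
  m = 1111 → c = 110000101, weight = 4.
Tally weights:
  weight 0: 1 codewords.
  weight 3: 2 codewords.
  weight 4: 6 codewords.
  weight 5: 4 codewords.
  weight 7: 2 codewords.
  weight 8: 1 codewords.
Minimum distance d = smallest w > 0 with A_w > 0 = 3.
Sanity: Σ A_w = 16 = 2^4 = 16 ✓.


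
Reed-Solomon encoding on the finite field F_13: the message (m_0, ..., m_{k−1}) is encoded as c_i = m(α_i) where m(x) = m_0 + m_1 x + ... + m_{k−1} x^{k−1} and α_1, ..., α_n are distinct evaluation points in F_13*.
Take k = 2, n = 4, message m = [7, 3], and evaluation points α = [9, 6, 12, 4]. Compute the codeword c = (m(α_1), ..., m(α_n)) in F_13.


c = [8, 12, 4, 6]

Message polynomial: m(x) = 7 + 3·x (mod 13).
For each evaluation point α_i, compute m(α_i) mod 13:
  α_1 = 9: Horner steps 3 → 8, so m(9) = 8.
  α_2 = 6: Horner steps 3 → 12, so m(6) = 12.
  α_3 = 12: Horner steps 3 → 4, so m(12) = 4.
  α_4 = 4: Horner steps 3 → 6, so m(4) = 6.
Codeword c = [8, 12, 4, 6] ∈ F_13^4.


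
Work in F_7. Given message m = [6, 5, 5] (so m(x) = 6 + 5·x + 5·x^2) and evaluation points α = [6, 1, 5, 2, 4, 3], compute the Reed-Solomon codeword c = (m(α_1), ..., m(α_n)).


c = [6, 2, 2, 1, 1, 3]

Message polynomial: m(x) = 6 + 5·x + 5·x^2 (mod 7).
For each evaluation point α_i, compute m(α_i) mod 7:
  α_1 = 6: Horner steps 5 → 0 → 6, so m(6) = 6.
  α_2 = 1: Horner steps 5 → 3 → 2, so m(1) = 2.
  α_3 = 5: Horner steps 5 → 2 → 2, so m(5) = 2.
  α_4 = 2: Horner steps 5 → 1 → 1, so m(2) = 1.
  α_5 = 4: Horner steps 5 → 4 → 1, so m(4) = 1.
  α_6 = 3: Horner steps 5 → 6 → 3, so m(3) = 3.
Codeword c = [6, 2, 2, 1, 1, 3] ∈ F_7^6.


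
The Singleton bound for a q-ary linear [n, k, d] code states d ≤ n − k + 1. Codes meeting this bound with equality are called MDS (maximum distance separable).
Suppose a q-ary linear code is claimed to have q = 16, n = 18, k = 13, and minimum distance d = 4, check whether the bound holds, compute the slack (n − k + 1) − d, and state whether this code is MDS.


Singleton RHS = n − k + 1 = 6, slack = 2, bound satisfied, not MDS.

Singleton bound: d ≤ n − k + 1.
Here n = 18, k = 13, so n − k + 1 = 6.
Given d = 4, check d ≤ 6: YES.
Slack = (n − k + 1) − d = 2.
The code is NOT MDS (slack = 2 > 0).
Description: the claimed parameters are [18, 13, 4]_16; such a code would be non-MDS.


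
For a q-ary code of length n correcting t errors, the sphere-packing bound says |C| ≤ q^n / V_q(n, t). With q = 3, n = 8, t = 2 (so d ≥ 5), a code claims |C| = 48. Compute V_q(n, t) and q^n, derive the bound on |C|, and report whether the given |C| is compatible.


V_q(n, t) = 129, q^n = 6561, Hamming bound = 50, |C| = 48 ≤ bound (satisfied).

Step 1: Compute V_q(n, t) = Σ_{j=0}^2 C(n, j) (q−1)^j.
  j = 0: C(8,0)·(2)^0 = 1·1 = 1.
  j = 1: C(8,1)·(2)^1 = 8·2 = 16.
  j = 2: C(8,2)·(2)^2 = 28·4 = 112.
  V_q(n, t) = 1 + 16 + 112 = 129.
Step 2: q^n = 3^8 = 6561.
Step 3: Hamming bound ⌊q^n / V_q(n,t)⌋ = ⌊6561/129⌋ = 50.
Step 4: Compare |C| = 48 to 50: satisfied.
The claimed |C| lies below the Hamming bound.


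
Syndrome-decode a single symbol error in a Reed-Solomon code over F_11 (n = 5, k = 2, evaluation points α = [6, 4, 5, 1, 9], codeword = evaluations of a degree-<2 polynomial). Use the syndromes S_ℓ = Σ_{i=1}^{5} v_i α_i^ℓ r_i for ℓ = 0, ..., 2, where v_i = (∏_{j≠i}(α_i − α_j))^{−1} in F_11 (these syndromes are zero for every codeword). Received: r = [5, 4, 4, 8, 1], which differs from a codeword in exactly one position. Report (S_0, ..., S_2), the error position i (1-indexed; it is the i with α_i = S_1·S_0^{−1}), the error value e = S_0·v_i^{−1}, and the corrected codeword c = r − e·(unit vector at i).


S = (1, 5, 3), error at position 3, error magnitude e = 5, c = [5, 4, 10, 8, 1].

Step 1: column multipliers v_i = (∏_{j≠i}(α_i − α_j))^{−1} mod 11.
  i = 1 (α = 6): (6−4)(6−5)(6−1)(6−9) = 2·1·5·(−3) = −30 ≡ 3, so v_1 = 3^{−1} = 4 (mod 11).
  i = 2 (α = 4): (4−6)(4−5)(4−1)(4−9) = (−2)·(−1)·3·(−5) = −30 ≡ 3, so v_2 = 3^{−1} = 4 (mod 11).
  i = 3 (α = 5): (5−6)(5−4)(5−1)(5−9) = (−1)·1·4·(−4) = 16 ≡ 5, so v_3 = 5^{−1} = 9 (mod 11).
  i = 4 (α = 1): (1−6)(1−4)(1−5)(1−9) = (−5)·(−3)·(−4)·(−8) = 480 ≡ 7, so v_4 = 7^{−1} = 8 (mod 11).
  i = 5 (α = 9): (9−6)(9−4)(9−5)(9−1) = 3·5·4·8 = 480 ≡ 7, so v_5 = 7^{−1} = 8 (mod 11).
  v = [4, 4, 9, 8, 8].
Step 2: syndromes of r = [5, 4, 4, 8, 1] (all sums mod 11).
  S_0 = Σ v_i r_i = 4·5 + 4·4 + 9·4 + 8·8 + 8·1 = 144 ≡ 1.
  S_1 = Σ v_i α_i r_i = 4·6·5 + 4·4·4 + 9·5·4 + 8·1·8 + 8·9·1 = 500 ≡ 5.
  α_i^2 mod 11 = [3, 5, 3, 1, 4].
  S_2 = Σ v_i α_i^2 r_i = 4·3·5 + 4·5·4 + 9·3·4 + 8·1·8 + 8·4·1 = 344 ≡ 3.
  S = (1, 5, 3) ≠ 0, so r is not a codeword (an error is present).
Step 3: locate the error. For a single error e at position i, S_ℓ = v_i·e·α_i^ℓ, so α_err = S_1/S_0.
  S_0^{−1} = 1^{−1} = 1 (mod 11), so α_err = 5·1 = 5 ≡ 5 = α_3. Error position i = 3.
  Consistency check: S_2/S_1 = 3·9 = 27 ≡ 5 = α_err ✓ (single-error assumption holds).
Step 4: error magnitude e = S_0/v_3 = S_0·∏_{j≠3}(α_3 − α_j) = 1·5 = 5 ≡ 5 (mod 11).
Step 5: correct position 3: c_3 = r_3 − e = 4 − 5 ≡ 10 (mod 11). Hence c = [5, 4, 10, 8, 1].
  Check: interpolating c through the α_i gives m(x) = 2 + 6·x (degree < 2) with m(α_i) = c_i for every i, so c is indeed a codeword.
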